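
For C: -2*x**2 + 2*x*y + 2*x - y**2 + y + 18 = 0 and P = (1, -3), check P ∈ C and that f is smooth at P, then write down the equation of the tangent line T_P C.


Tangent line at P: -8*x + 9*y + 35 = 0.

Step 1: f(1, -3) = 0, so P lies on C.
Step 2: partial derivatives
  f_x(x, y) = -4*x + 2*y + 2, f_y(x, y) = 2*x - 2*y + 1.
  f_x(P) = -8, f_y(P) = 9 (gradient nonzero, so P is smooth).
Step 3: tangent line at P: -8·(x − 1) + 9·(y − -3) = 0.
Expanding: -8*x + 9*y + 35 = 0.


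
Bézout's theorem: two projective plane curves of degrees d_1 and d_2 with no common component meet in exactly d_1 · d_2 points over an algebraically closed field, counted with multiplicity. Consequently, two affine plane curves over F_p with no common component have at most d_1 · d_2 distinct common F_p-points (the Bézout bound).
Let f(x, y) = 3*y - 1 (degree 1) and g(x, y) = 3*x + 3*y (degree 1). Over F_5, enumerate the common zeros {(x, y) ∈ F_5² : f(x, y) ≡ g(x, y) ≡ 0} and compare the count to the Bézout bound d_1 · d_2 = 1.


Common zeros: {(3, 2)}; count = 1; Bézout bound = 1.

deg(f) = 1, deg(g) = 1, so Bézout bound = 1.
Scan x ∈ F_5. For each x, list the y ∈ F_5 with f(x, y) ≡ 0 and those with g(x, y) ≡ 0 (mod 5); the common zeros in that column are the intersection.
  x = 0: f ≡ 0 at y ∈ {2}; g ≡ 0 at y ∈ {0}; common: ∅.
  x = 1: f ≡ 0 at y ∈ {2}; g ≡ 0 at y ∈ {4}; common: ∅.
  x = 2: f ≡ 0 at y ∈ {2}; g ≡ 0 at y ∈ {3}; common: ∅.
  x = 3: f ≡ 0 at y ∈ {2}; g ≡ 0 at y ∈ {2}; common: {2}.
  x = 4: f ≡ 0 at y ∈ {2}; g ≡ 0 at y ∈ {1}; common: ∅.
Collecting: common zeros = {(3, 2)}, so the count is 1.
Comparison with the Bézout bound: 1 ≤ 1 = deg(f)·deg(g), as expected for curves with no common component (the bound is attained).


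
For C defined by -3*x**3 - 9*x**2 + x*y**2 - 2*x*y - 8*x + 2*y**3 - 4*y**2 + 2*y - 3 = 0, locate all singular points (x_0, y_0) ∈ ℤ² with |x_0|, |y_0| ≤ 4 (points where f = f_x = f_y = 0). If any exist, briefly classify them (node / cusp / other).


Singular points: {(-1, 1)}; classification: cusp.

Compute partial derivatives:
  f_x = -9*x**2 - 18*x + y**2 - 2*y - 8.
  f_y = 2*x*y - 2*x + 6*y**2 - 8*y + 2.
Scan x_0 ∈ {−4, ..., 4}. For each x_0, f_y(x_0, y) is a polynomial in y; find its integer roots y ∈ {−4, ..., 4}, then test f_x and f at those candidates.
  x = -4: f_y(-4, y) = 6*y**2 - 16*y + 10; vanishes at y ∈ {1}. (-4, 1): f_x = -81 ≠ 0.
  x = -3: f_y(-3, y) = 6*y**2 - 14*y + 8; vanishes at y ∈ {1}. (-3, 1): f_x = -36 ≠ 0.
  x = -2: f_y(-2, y) = 6*y**2 - 12*y + 6; vanishes at y ∈ {1}. (-2, 1): f_x = -9 ≠ 0.
  x = -1: f_y(-1, y) = 6*y**2 - 10*y + 4; vanishes at y ∈ {1}. (-1, 1): f_x = 0, f = 0 — SINGULAR.
  x = 0: f_y(0, y) = 6*y**2 - 8*y + 2; vanishes at y ∈ {1}. (0, 1): f_x = -9 ≠ 0.
  x = 1: f_y(1, y) = 6*y**2 - 6*y; vanishes at y ∈ {0, 1}. (1, 0): f_x = -35 ≠ 0; (1, 1): f_x = -36 ≠ 0.
  x = 2: f_y(2, y) = 6*y**2 - 4*y - 2; vanishes at y ∈ {1}. (2, 1): f_x = -81 ≠ 0.
  x = 3: f_y(3, y) = 6*y**2 - 2*y - 4; vanishes at y ∈ {1}. (3, 1): f_x = -144 ≠ 0.
  x = 4: f_y(4, y) = 6*y**2 - 6; vanishes at y ∈ {-1, 1}. (4, -1): f_x = -221 ≠ 0; (4, 1): f_x = -225 ≠ 0.
Only singular point on the grid: (-1, 1).
Classify: substitute x = -1 + u, y = 1 + v and expand: f = -3*u**3 + u*v**2 + 2*v**3 + v**2.
No constant or linear terms (consistent with a singular point). Quadratic part: v**2. Cubic part: -3*u**3 + u*v**2 + 2*v**3.
The quadratic part v**2 is a perfect square, so there is a single (double) tangent line v = 0, i.e. y = 1. Restricting the cubic part to that line (v = 0) leaves -3*u**3 ≠ 0, so f is not divisible by v and the branch is v² ≈ 3*u**3 to lowest order — this is a cusp.
Classification: cusp.


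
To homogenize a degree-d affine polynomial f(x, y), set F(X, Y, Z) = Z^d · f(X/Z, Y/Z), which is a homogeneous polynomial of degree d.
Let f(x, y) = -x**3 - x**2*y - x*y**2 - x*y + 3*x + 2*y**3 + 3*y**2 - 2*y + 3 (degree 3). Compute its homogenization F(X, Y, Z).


F(X, Y, Z) = -X**3 - X**2*Y - X*Y**2 - X*Y*Z + 3*X*Z**2 + 2*Y**3 + 3*Y**2*Z - 2*Y*Z**2 + 3*Z**3

deg(f) = 3.
Substitute x = X/Z, y = Y/Z into f, then multiply by Z^3.
  monomial -1·x^3·y^0 ↦ -1·X^3·Y^0·Z^0.
  monomial -1·x^2·y^1 ↦ -1·X^2·Y^1·Z^0.
  monomial -1·x^1·y^2 ↦ -1·X^1·Y^2·Z^0.
  monomial -1·x^1·y^1 ↦ -1·X^1·Y^1·Z^1.
  monomial 3·x^1·y^0 ↦ 3·X^1·Y^0·Z^2.
  monomial 2·x^0·y^3 ↦ 2·X^0·Y^3·Z^0.
  monomial 3·x^0·y^2 ↦ 3·X^0·Y^2·Z^1.
  monomial -2·x^0·y^1 ↦ -2·X^0·Y^1·Z^2.
  monomial 3·x^0·y^0 ↦ 3·X^0·Y^0·Z^3.
Collecting: F(X, Y, Z) = -X**3 - X**2*Y - X*Y**2 - X*Y*Z + 3*X*Z**2 + 2*Y**3 + 3*Y**2*Z - 2*Y*Z**2 + 3*Z**3.


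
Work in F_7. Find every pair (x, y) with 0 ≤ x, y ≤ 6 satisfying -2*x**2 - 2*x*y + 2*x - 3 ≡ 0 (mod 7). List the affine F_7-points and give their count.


Affine F_7-points: {(1, 2), (2, 0), (3, 1), (4, 1), (5, 2), (6, 0)}; count = 6.

For each of the 49 pairs (x, y) ∈ F_7², evaluate f(x, y) mod 7. Record the zeros.
  x = 0: [0↦4, 1↦4, 2↦4, 3↦4, 4↦4, 5↦4, 6↦4]  zeros at y ∈ ∅
  x = 1: [0↦4, 1↦2, 2↦0, 3↦5, 4↦3, 5↦1, 6↦6]  zeros at y ∈ {2}
  x = 2: [0↦0, 1↦3, 2↦6, 3↦2, 4↦5, 5↦1, 6↦4]  zeros at y ∈ {0}
  x = 3: [0↦6, 1↦0, 2↦1, 3↦2, 4↦3, 5↦4, 6↦5]  zeros at y ∈ {1}
  x = 4: [0↦1, 1↦0, 2↦6, 3↦5, 4↦4, 5↦3, 6↦2]  zeros at y ∈ {1}
  x = 5: [0↦6, 1↦3, 2↦0, 3↦4, 4↦1, 5↦5, 6↦2]  zeros at y ∈ {2}
  x = 6: [0↦0, 1↦2, 2↦4, 3↦6, 4↦1, 5↦3, 6↦5]  zeros at y ∈ {0}
Collecting zeros: affine points = {(1, 2), (2, 0), (3, 1), (4, 1), (5, 2), (6, 0)}.
Total count |C(F_7)_aff| = 6.


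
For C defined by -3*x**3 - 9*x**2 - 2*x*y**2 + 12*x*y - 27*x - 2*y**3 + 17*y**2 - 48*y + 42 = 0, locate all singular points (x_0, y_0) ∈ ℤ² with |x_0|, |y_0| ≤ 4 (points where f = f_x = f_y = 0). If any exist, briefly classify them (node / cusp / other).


Singular points: {(-1, 3)}; classification: cusp.

Compute partial derivatives:
  f_x = -9*x**2 - 18*x - 2*y**2 + 12*y - 27.
  f_y = -4*x*y + 12*x - 6*y**2 + 34*y - 48.
Scan x_0 ∈ {−4, ..., 4}. For each x_0, f_y(x_0, y) is a polynomial in y; find its integer roots y ∈ {−4, ..., 4}, then test f_x and f at those candidates.
  x = -4: f_y(-4, y) = -6*y**2 + 50*y - 96; vanishes at y ∈ {3}. (-4, 3): f_x = -81 ≠ 0.
  x = -3: f_y(-3, y) = -6*y**2 + 46*y - 84; vanishes at y ∈ {3}. (-3, 3): f_x = -36 ≠ 0.
  x = -2: f_y(-2, y) = -6*y**2 + 42*y - 72; vanishes at y ∈ {3, 4}. (-2, 3): f_x = -9 ≠ 0; (-2, 4): f_x = -11 ≠ 0.
  x = -1: f_y(-1, y) = -6*y**2 + 38*y - 60; vanishes at y ∈ {3}. (-1, 3): f_x = 0, f = 0 — SINGULAR.
  x = 0: f_y(0, y) = -6*y**2 + 34*y - 48; vanishes at y ∈ {3}. (0, 3): f_x = -9 ≠ 0.
  x = 1: f_y(1, y) = -6*y**2 + 30*y - 36; vanishes at y ∈ {2, 3}. (1, 2): f_x = -38 ≠ 0; (1, 3): f_x = -36 ≠ 0.
  x = 2: f_y(2, y) = -6*y**2 + 26*y - 24; vanishes at y ∈ {3}. (2, 3): f_x = -81 ≠ 0.
  x = 3: f_y(3, y) = -6*y**2 + 22*y - 12; vanishes at y ∈ {3}. (3, 3): f_x = -144 ≠ 0.
  x = 4: f_y(4, y) = -6*y**2 + 18*y; vanishes at y ∈ {0, 3}. (4, 0): f_x = -243 ≠ 0; (4, 3): f_x = -225 ≠ 0.
Only singular point on the grid: (-1, 3).
Classify: substitute x = -1 + u, y = 3 + v and expand: f = -3*u**3 - 2*u*v**2 - 2*v**3 + v**2.
No constant or linear terms (consistent with a singular point). Quadratic part: v**2. Cubic part: -3*u**3 - 2*u*v**2 - 2*v**3.
The quadratic part v**2 is a perfect square, so there is a single (double) tangent line v = 0, i.e. y = 3. Restricting the cubic part to that line (v = 0) leaves -3*u**3 ≠ 0, so f is not divisible by v and the branch is v² ≈ 3*u**3 to lowest order — this is a cusp.
Classification: cusp.


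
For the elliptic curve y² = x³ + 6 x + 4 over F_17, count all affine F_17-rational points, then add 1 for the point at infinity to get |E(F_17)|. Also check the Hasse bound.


Affine points = {(0, 2), (0, 15), (3, 7), (3, 10), (6, 1), (6, 16), (7, 7), (7, 10), (12, 6), (12, 11), (13, 1), (13, 16), (15, 1), (15, 16)}; affine count = 14; |E(F_17)| = 15.

Discriminant check: Δ ∝ 4a³ + 27b² = 4·6³ + 27·4² = 4·216 + 27·16 ≡ 4 (mod 17). Nonzero ⇒ E is nonsingular.
For each x ∈ F_17, compute rhs = x³ + 6·x + 4 mod 17, then count y ∈ F_17 with y² ≡ rhs.
  x = 0: rhs = 4, matching y values: 2, 15 (2 points).
  x = 1: rhs = 11, matching y values: none (0 points).
  x = 2: rhs = 7, matching y values: none (0 points).
  x = 3: rhs = 15, matching y values: 7, 10 (2 points).
  x = 4: rhs = 7, matching y values: none (0 points).
  x = 5: rhs = 6, matching y values: none (0 points).
  x = 6: rhs = 1, matching y values: 1, 16 (2 points).
  x = 7: rhs = 15, matching y values: 7, 10 (2 points).
  x = 8: rhs = 3, matching y values: none (0 points).
  x = 9: rhs = 5, matching y values: none (0 points).
  x = 10: rhs = 10, matching y values: none (0 points).
  x = 11: rhs = 7, matching y values: none (0 points).
  x = 12: rhs = 2, matching y values: 6, 11 (2 points).
  x = 13: rhs = 1, matching y values: 1, 16 (2 points).
  x = 14: rhs = 10, matching y values: none (0 points).
  x = 15: rhs = 1, matching y values: 1, 16 (2 points).
  x = 16: rhs = 14, matching y values: none (0 points).
Total affine count: 14.
Full point count |E(F_17)| = 14 + 1 = 15.
Hasse bound: |15 − (17+1)| = |-3| = 3 ≤ 2√17 ≈ 8.2462 ✓.


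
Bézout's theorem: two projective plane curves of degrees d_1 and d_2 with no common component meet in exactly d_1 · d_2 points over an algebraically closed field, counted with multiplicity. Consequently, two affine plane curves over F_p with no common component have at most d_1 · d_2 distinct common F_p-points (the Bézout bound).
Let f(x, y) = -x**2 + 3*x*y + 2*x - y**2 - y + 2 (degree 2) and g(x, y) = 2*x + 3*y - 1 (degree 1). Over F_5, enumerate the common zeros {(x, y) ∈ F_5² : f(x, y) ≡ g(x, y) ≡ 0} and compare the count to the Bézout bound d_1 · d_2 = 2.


Common zeros: {(1, 3)}; count = 1; Bézout bound = 2.

deg(f) = 2, deg(g) = 1, so Bézout bound = 2.
Scan x ∈ F_5. For each x, list the y ∈ F_5 with f(x, y) ≡ 0 and those with g(x, y) ≡ 0 (mod 5); the common zeros in that column are the intersection.
  x = 0: f ≡ 0 at y ∈ {1, 3}; g ≡ 0 at y ∈ {2}; common: ∅.
  x = 1: f ≡ 0 at y ∈ {3, 4}; g ≡ 0 at y ∈ {3}; common: {3}.
  x = 2: f ≡ 0 at y ∈ ∅; g ≡ 0 at y ∈ {4}; common: ∅.
  x = 3: f ≡ 0 at y ∈ {4}; g ≡ 0 at y ∈ {0}; common: ∅.
  x = 4: f ≡ 0 at y ∈ ∅; g ≡ 0 at y ∈ {1}; common: ∅.
Collecting: common zeros = {(1, 3)}, so the count is 1.
Comparison with the Bézout bound: 1 ≤ 2 = deg(f)·deg(g), as expected for curves with no common component (the affine F_5-count falls short of the bound because intersections may lie at infinity, over extension fields, or carry multiplicity).


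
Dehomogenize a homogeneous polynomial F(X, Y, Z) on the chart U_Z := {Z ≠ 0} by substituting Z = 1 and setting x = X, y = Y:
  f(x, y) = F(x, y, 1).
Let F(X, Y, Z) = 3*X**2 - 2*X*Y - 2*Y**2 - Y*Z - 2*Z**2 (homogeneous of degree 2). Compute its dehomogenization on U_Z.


f(x, y) = 3*x**2 - 2*x*y - 2*y**2 - y - 2

On U_Z we set Z = 1. Each monomial c·X^i·Y^j·Z^k in F becomes c·x^i·y^j·1^k = c·x^i·y^j.
Substituting Z = 1: F(X, Y, 1) = 3*x**2 - 2*x*y - 2*y**2 - y - 2.
Note: deg(f) ≤ deg(F) = 2; strict inequality happens when F is divisible by Z (lost terms).


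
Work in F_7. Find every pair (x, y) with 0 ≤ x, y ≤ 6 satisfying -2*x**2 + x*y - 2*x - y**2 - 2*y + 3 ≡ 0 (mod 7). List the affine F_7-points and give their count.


Affine F_7-points: {(0, 1), (0, 4), (1, 2), (1, 4), (3, 0), (3, 1), (6, 2)}; count = 7.

For each of the 49 pairs (x, y) ∈ F_7², evaluate f(x, y) mod 7. Record the zeros.
  x = 0: [0↦3, 1↦0, 2↦2, 3↦2, 4↦0, 5↦3, 6↦4]  zeros at y ∈ {1, 4}
  x = 1: [0↦6, 1↦4, 2↦0, 3↦1, 4↦0, 5↦4, 6↦6]  zeros at y ∈ {2, 4}
  x = 2: [0↦5, 1↦4, 2↦1, 3↦3, 4↦3, 5↦1, 6↦4]  zeros at y ∈ ∅
  x = 3: [0↦0, 1↦0, 2↦5, 3↦1, 4↦2, 5↦1, 6↦5]  zeros at y ∈ {0, 1}
  x = 4: [0↦5, 1↦6, 2↦5, 3↦2, 4↦4, 5↦4, 6↦2]  zeros at y ∈ ∅
  x = 5: [0↦6, 1↦1, 2↦1, 3↦6, 4↦2, 5↦3, 6↦2]  zeros at y ∈ ∅
  x = 6: [0↦3, 1↦6, 2↦0, 3↦6, 4↦3, 5↦5, 6↦5]  zeros at y ∈ {2}
Collecting zeros: affine points = {(0, 1), (0, 4), (1, 2), (1, 4), (3, 0), (3, 1), (6, 2)}.
Total count |C(F_7)_aff| = 7.


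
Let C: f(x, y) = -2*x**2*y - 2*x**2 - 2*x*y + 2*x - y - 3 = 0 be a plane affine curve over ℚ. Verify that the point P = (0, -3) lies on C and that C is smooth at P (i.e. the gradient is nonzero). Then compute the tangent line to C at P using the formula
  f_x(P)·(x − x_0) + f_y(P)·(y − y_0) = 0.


Tangent line at P: 8*x - y - 3 = 0.

Step 1: f(0, -3) = 0, so P lies on C.
Step 2: partial derivatives
  f_x(x, y) = -4*x*y - 4*x - 2*y + 2, f_y(x, y) = -2*x**2 - 2*x - 1.
  f_x(P) = 8, f_y(P) = -1 (gradient nonzero, so P is smooth).
Step 3: tangent line at P: 8·(x − 0) + -1·(y − -3) = 0.
Expanding: 8*x - y - 3 = 0.


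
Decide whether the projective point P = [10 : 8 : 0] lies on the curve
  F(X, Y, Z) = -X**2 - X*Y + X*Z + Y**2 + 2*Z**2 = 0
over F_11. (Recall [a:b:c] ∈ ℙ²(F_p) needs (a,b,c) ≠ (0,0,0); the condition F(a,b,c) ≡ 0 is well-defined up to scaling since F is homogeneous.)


F(10,8,0) ≡ 5 (mod 11); P is NOT on the curve.

Evaluate F(10, 8, 0) term-by-term (mod 11).
  -X**2 ↦ -1·100·1·1 = -100
  -X*Y ↦ -1·10·8·1 = -80
  X*Z ↦ 1·10·1·0 = 0
  Y**2 ↦ 1·1·64·1 = 64
  2*Z**2 ↦ 2·1·1·0 = 0
Sum: F(10, 8, 0) = (-100) + (-80) + (0) + (64) + (0) = -116.
Reducing mod 11: -116 ≡ 5 (mod 11).
Since F(a, b, c) ≡ 5 ≠ 0 (mod 11), P does NOT lie on the curve.


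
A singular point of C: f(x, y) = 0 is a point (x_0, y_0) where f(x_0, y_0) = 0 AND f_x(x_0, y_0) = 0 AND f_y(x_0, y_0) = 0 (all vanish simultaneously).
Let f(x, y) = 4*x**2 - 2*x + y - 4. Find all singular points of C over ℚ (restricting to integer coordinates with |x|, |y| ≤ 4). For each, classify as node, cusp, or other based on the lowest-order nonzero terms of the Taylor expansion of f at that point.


No singular points in the scanned grid; C is smooth there.

Compute partial derivatives:
  f_x = 8*x - 2.
  f_y = 1.
f_y = 1 is a nonzero constant, so f_y never vanishes: no point (x, y) can satisfy f = f_x = f_y = 0. In particular no (x, y) ∈ {−4, ..., 4}² is singular; the curve is smooth.


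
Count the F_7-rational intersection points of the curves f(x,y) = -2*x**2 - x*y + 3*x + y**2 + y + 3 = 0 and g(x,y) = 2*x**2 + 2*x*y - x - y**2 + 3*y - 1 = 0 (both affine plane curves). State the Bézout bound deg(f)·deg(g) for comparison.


Common zeros: {(5, 1)}; count = 1; Bézout bound = 4.

deg(f) = 2, deg(g) = 2, so Bézout bound = 4.
Scan x ∈ F_7. For each x, list the y ∈ F_7 with f(x, y) ≡ 0 and those with g(x, y) ≡ 0 (mod 7); the common zeros in that column are the intersection.
  x = 0: f ≡ 0 at y ∈ ∅; g ≡ 0 at y ∈ ∅; common: ∅.
  x = 1: f ≡ 0 at y ∈ ∅; g ≡ 0 at y ∈ {0, 5}; common: ∅.
  x = 2: f ≡ 0 at y ∈ {3, 5}; g ≡ 0 at y ∈ ∅; common: ∅.
  x = 3: f ≡ 0 at y ∈ {1}; g ≡ 0 at y ∈ {0, 2}; common: ∅.
  x = 4: f ≡ 0 at y ∈ {5}; g ≡ 0 at y ∈ ∅; common: ∅.
  x = 5: f ≡ 0 at y ∈ {1, 3}; g ≡ 0 at y ∈ {1, 5}; common: {1}.
  x = 6: f ≡ 0 at y ∈ ∅; g ≡ 0 at y ∈ {2, 6}; common: ∅.
Collecting: common zeros = {(5, 1)}, so the count is 1.
Comparison with the Bézout bound: 1 ≤ 4 = deg(f)·deg(g), as expected for curves with no common component (the affine F_7-count falls short of the bound because intersections may lie at infinity, over extension fields, or carry multiplicity).


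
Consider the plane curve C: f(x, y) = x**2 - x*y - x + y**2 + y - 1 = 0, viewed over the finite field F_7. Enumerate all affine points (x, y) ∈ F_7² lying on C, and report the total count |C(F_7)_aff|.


Affine F_7-points: {(1, 1), (1, 6), (2, 3), (2, 5), (4, 5), (6, 6)}; count = 6.

For each of the 49 pairs (x, y) ∈ F_7², evaluate f(x, y) mod 7. Record the zeros.
  x = 0: [0↦6, 1↦1, 2↦5, 3↦4, 4↦5, 5↦1, 6↦6]  zeros at y ∈ ∅
  x = 1: [0↦6, 1↦0, 2↦3, 3↦1, 4↦1, 5↦3, 6↦0]  zeros at y ∈ {1, 6}
  x = 2: [0↦1, 1↦1, 2↦3, 3↦0, 4↦6, 5↦0, 6↦3]  zeros at y ∈ {3, 5}
  x = 3: [0↦5, 1↦4, 2↦5, 3↦1, 4↦6, 5↦6, 6↦1]  zeros at y ∈ ∅
  x = 4: [0↦4, 1↦2, 2↦2, 3↦4, 4↦1, 5↦0, 6↦1]  zeros at y ∈ {5}
  x = 5: [0↦5, 1↦2, 2↦1, 3↦2, 4↦5, 5↦3, 6↦3]  zeros at y ∈ ∅
  x = 6: [0↦1, 1↦4, 2↦2, 3↦2, 4↦4, 5↦1, 6↦0]  zeros at y ∈ {6}
Collecting zeros: affine points = {(1, 1), (1, 6), (2, 3), (2, 5), (4, 5), (6, 6)}.
Total count |C(F_7)_aff| = 6.


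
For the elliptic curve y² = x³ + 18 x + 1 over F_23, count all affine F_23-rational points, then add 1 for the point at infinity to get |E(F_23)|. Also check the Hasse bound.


Affine points = {(0, 1), (0, 22), (3, 6), (3, 17), (5, 3), (5, 20), (6, 7), (6, 16), (8, 6), (8, 17), (9, 8), (9, 15), (10, 10), (10, 13), (11, 9), (11, 14), (12, 6), (12, 17), (15, 9), (15, 14), (18, 4), (18, 19), (19, 7), (19, 16), (20, 9), (20, 14), (21, 7), (21, 16)}; affine count = 28; |E(F_23)| = 29.

Discriminant check: Δ ∝ 4a³ + 27b² = 4·18³ + 27·1² = 4·5832 + 27·1 ≡ 10 (mod 23). Nonzero ⇒ E is nonsingular.
For each x ∈ F_23, compute rhs = x³ + 18·x + 1 mod 23, then count y ∈ F_23 with y² ≡ rhs.
  x = 0: rhs = 1, matching y values: 1, 22 (2 points).
  x = 1: rhs = 20, matching y values: none (0 points).
  x = 2: rhs = 22, matching y values: none (0 points).
  x = 3: rhs = 13, matching y values: 6, 17 (2 points).
  x = 4: rhs = 22, matching y values: none (0 points).
  x = 5: rhs = 9, matching y values: 3, 20 (2 points).
  x = 6: rhs = 3, matching y values: 7, 16 (2 points).
  x = 7: rhs = 10, matching y values: none (0 points).
  x = 8: rhs = 13, matching y values: 6, 17 (2 points).
  x = 9: rhs = 18, matching y values: 8, 15 (2 points).
  x = 10: rhs = 8, matching y values: 10, 13 (2 points).
  x = 11: rhs = 12, matching y values: 9, 14 (2 points).
  x = 12: rhs = 13, matching y values: 6, 17 (2 points).
  x = 13: rhs = 17, matching y values: none (0 points).
  x = 14: rhs = 7, matching y values: none (0 points).
  x = 15: rhs = 12, matching y values: 9, 14 (2 points).
  x = 16: rhs = 15, matching y values: none (0 points).
  x = 17: rhs = 22, matching y values: none (0 points).
  x = 18: rhs = 16, matching y values: 4, 19 (2 points).
  x = 19: rhs = 3, matching y values: 7, 16 (2 points).
  x = 20: rhs = 12, matching y values: 9, 14 (2 points).
  x = 21: rhs = 3, matching y values: 7, 16 (2 points).
  x = 22: rhs = 5, matching y values: none (0 points).
Total affine count: 28.
Full point count |E(F_23)| = 28 + 1 = 29.
Hasse bound: |29 − (23+1)| = |5| = 5 ≤ 2√23 ≈ 9.5917 ✓.


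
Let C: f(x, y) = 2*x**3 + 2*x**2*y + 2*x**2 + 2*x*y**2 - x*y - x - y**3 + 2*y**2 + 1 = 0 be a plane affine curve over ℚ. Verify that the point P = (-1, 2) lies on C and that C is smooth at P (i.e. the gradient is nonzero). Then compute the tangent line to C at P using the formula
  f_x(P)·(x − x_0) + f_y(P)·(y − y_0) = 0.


Tangent line at P: -x - 9*y + 17 = 0.

Step 1: f(-1, 2) = 0, so P lies on C.
Step 2: partial derivatives
  f_x(x, y) = 6*x**2 + 4*x*y + 4*x + 2*y**2 - y - 1, f_y(x, y) = 2*x**2 + 4*x*y - x - 3*y**2 + 4*y.
  f_x(P) = -1, f_y(P) = -9 (gradient nonzero, so P is smooth).
Step 3: tangent line at P: -1·(x − -1) + -9·(y − 2) = 0.
Expanding: -x - 9*y + 17 = 0.


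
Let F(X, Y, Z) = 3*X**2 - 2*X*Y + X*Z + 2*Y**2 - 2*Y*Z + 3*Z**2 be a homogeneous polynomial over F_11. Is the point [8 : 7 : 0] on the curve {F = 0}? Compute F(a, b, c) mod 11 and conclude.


F(8,7,0) ≡ 2 (mod 11); P is NOT on the curve.

Evaluate F(8, 7, 0) term-by-term (mod 11).
  3*X**2 ↦ 3·64·1·1 = 192
  -2*X*Y ↦ -2·8·7·1 = -112
  X*Z ↦ 1·8·1·0 = 0
  2*Y**2 ↦ 2·1·49·1 = 98
  -2*Y*Z ↦ -2·1·7·0 = 0
  3*Z**2 ↦ 3·1·1·0 = 0
Sum: F(8, 7, 0) = (192) + (-112) + (0) + (98) + (0) + (0) = 178.
Reducing mod 11: 178 ≡ 2 (mod 11).
Since F(a, b, c) ≡ 2 ≠ 0 (mod 11), P does NOT lie on the curve.


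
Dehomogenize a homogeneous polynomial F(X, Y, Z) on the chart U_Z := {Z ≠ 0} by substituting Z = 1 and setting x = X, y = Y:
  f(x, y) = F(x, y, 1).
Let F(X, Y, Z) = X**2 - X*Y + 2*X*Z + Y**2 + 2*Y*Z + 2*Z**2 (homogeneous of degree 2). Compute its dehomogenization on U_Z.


f(x, y) = x**2 - x*y + 2*x + y**2 + 2*y + 2

On U_Z we set Z = 1. Each monomial c·X^i·Y^j·Z^k in F becomes c·x^i·y^j·1^k = c·x^i·y^j.
Substituting Z = 1: F(X, Y, 1) = x**2 - x*y + 2*x + y**2 + 2*y + 2.
Note: deg(f) ≤ deg(F) = 2; strict inequality happens when F is divisible by Z (lost terms).


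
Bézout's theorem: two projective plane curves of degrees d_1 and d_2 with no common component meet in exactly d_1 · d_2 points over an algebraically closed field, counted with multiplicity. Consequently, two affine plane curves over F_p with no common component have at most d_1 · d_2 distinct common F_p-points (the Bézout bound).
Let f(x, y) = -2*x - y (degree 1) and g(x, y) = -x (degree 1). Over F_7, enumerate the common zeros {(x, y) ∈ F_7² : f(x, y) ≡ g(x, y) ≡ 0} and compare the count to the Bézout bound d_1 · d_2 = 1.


Common zeros: {(0, 0)}; count = 1; Bézout bound = 1.

deg(f) = 1, deg(g) = 1, so Bézout bound = 1.
Scan x ∈ F_7. For each x, list the y ∈ F_7 with f(x, y) ≡ 0 and those with g(x, y) ≡ 0 (mod 7); the common zeros in that column are the intersection.
  x = 0: f ≡ 0 at y ∈ {0}; g ≡ 0 at y ∈ {0, 1, 2, 3, 4, 5, 6}; common: {0}.
  x = 1: f ≡ 0 at y ∈ {5}; g ≡ 0 at y ∈ ∅; common: ∅.
  x = 2: f ≡ 0 at y ∈ {3}; g ≡ 0 at y ∈ ∅; common: ∅.
  x = 3: f ≡ 0 at y ∈ {1}; g ≡ 0 at y ∈ ∅; common: ∅.
  x = 4: f ≡ 0 at y ∈ {6}; g ≡ 0 at y ∈ ∅; common: ∅.
  x = 5: f ≡ 0 at y ∈ {4}; g ≡ 0 at y ∈ ∅; common: ∅.
  x = 6: f ≡ 0 at y ∈ {2}; g ≡ 0 at y ∈ ∅; common: ∅.
Collecting: common zeros = {(0, 0)}, so the count is 1.
Comparison with the Bézout bound: 1 ≤ 1 = deg(f)·deg(g), as expected for curves with no common component (the bound is attained).


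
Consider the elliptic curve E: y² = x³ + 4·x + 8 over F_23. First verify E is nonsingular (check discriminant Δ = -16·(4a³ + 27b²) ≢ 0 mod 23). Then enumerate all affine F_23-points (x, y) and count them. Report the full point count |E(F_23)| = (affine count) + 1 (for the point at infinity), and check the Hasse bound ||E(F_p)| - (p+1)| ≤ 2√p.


Affine points = {(0, 10), (0, 13), (1, 6), (1, 17), (2, 1), (2, 22), (3, 1), (3, 22), (6, 8), (6, 15), (8, 0), (10, 6), (10, 17), (11, 7), (11, 16), (12, 6), (12, 17), (13, 7), (13, 16), (14, 5), (14, 18), (15, 4), (15, 19), (18, 1), (18, 22), (22, 7), (22, 16)}; affine count = 27; |E(F_23)| = 28.

Discriminant check: Δ ∝ 4a³ + 27b² = 4·4³ + 27·8² = 4·64 + 27·64 ≡ 6 (mod 23). Nonzero ⇒ E is nonsingular.
For each x ∈ F_23, compute rhs = x³ + 4·x + 8 mod 23, then count y ∈ F_23 with y² ≡ rhs.
  x = 0: rhs = 8, matching y values: 10, 13 (2 points).
  x = 1: rhs = 13, matching y values: 6, 17 (2 points).
  x = 2: rhs = 1, matching y values: 1, 22 (2 points).
  x = 3: rhs = 1, matching y values: 1, 22 (2 points).
  x = 4: rhs = 19, matching y values: none (0 points).
  x = 5: rhs = 15, matching y values: none (0 points).
  x = 6: rhs = 18, matching y values: 8, 15 (2 points).
  x = 7: rhs = 11, matching y values: none (0 points).
  x = 8: rhs = 0, matching y values: 0 (1 points).
  x = 9: rhs = 14, matching y values: none (0 points).
  x = 10: rhs = 13, matching y values: 6, 17 (2 points).
  x = 11: rhs = 3, matching y values: 7, 16 (2 points).
  x = 12: rhs = 13, matching y values: 6, 17 (2 points).
  x = 13: rhs = 3, matching y values: 7, 16 (2 points).
  x = 14: rhs = 2, matching y values: 5, 18 (2 points).
  x = 15: rhs = 16, matching y values: 4, 19 (2 points).
  x = 16: rhs = 5, matching y values: none (0 points).
  x = 17: rhs = 21, matching y values: none (0 points).
  x = 18: rhs = 1, matching y values: 1, 22 (2 points).
  x = 19: rhs = 20, matching y values: none (0 points).
  x = 20: rhs = 15, matching y values: none (0 points).
  x = 21: rhs = 15, matching y values: none (0 points).
  x = 22: rhs = 3, matching y values: 7, 16 (2 points).
Total affine count: 27.
Full point count |E(F_23)| = 27 + 1 = 28.
Hasse bound: |28 − (23+1)| = |4| = 4 ≤ 2√23 ≈ 9.5917 ✓.


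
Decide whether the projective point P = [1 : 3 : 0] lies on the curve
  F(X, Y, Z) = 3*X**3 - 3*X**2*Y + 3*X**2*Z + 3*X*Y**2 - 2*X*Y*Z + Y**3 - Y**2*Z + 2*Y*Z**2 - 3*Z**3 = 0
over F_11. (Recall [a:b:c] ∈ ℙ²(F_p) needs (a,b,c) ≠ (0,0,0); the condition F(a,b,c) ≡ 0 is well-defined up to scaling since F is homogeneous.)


F(1,3,0) ≡ 4 (mod 11); P is NOT on the curve.

Evaluate F(1, 3, 0) term-by-term (mod 11).
  3*X**3 ↦ 3·1·1·1 = 3
  -3*X**2*Y ↦ -3·1·3·1 = -9
  3*X**2*Z ↦ 3·1·1·0 = 0
  3*X*Y**2 ↦ 3·1·9·1 = 27
  -2*X*Y*Z ↦ -2·1·3·0 = 0
  Y**3 ↦ 1·1·27·1 = 27
  -Y**2*Z ↦ -1·1·9·0 = 0
  2*Y*Z**2 ↦ 2·1·3·0 = 0
  -3*Z**3 ↦ -3·1·1·0 = 0
Sum: F(1, 3, 0) = (3) + (-9) + (0) + (27) + (0) + (27) + (0) + (0) + (0) = 48.
Reducing mod 11: 48 ≡ 4 (mod 11).
Since F(a, b, c) ≡ 4 ≠ 0 (mod 11), P does NOT lie on the curve.


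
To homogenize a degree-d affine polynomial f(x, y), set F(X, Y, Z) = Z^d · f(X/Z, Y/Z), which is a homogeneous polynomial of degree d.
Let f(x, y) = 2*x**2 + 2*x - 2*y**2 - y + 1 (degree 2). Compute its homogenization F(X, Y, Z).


F(X, Y, Z) = 2*X**2 + 2*X*Z - 2*Y**2 - Y*Z + Z**2

deg(f) = 2.
Substitute x = X/Z, y = Y/Z into f, then multiply by Z^2.
  monomial 2·x^2·y^0 ↦ 2·X^2·Y^0·Z^0.
  monomial 2·x^1·y^0 ↦ 2·X^1·Y^0·Z^1.
  monomial -2·x^0·y^2 ↦ -2·X^0·Y^2·Z^0.
  monomial -1·x^0·y^1 ↦ -1·X^0·Y^1·Z^1.
  monomial 1·x^0·y^0 ↦ 1·X^0·Y^0·Z^2.
Collecting: F(X, Y, Z) = 2*X**2 + 2*X*Z - 2*Y**2 - Y*Z + Z**2.


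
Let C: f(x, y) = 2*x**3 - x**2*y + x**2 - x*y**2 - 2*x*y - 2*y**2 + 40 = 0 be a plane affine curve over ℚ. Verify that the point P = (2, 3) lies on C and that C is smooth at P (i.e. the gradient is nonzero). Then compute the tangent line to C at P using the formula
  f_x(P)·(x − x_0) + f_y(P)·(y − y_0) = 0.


Tangent line at P: x - 32*y + 94 = 0.

Step 1: f(2, 3) = 0, so P lies on C.
Step 2: partial derivatives
  f_x(x, y) = 6*x**2 - 2*x*y + 2*x - y**2 - 2*y, f_y(x, y) = -x**2 - 2*x*y - 2*x - 4*y.
  f_x(P) = 1, f_y(P) = -32 (gradient nonzero, so P is smooth).
Step 3: tangent line at P: 1·(x − 2) + -32·(y − 3) = 0.
Expanding: x - 32*y + 94 = 0.


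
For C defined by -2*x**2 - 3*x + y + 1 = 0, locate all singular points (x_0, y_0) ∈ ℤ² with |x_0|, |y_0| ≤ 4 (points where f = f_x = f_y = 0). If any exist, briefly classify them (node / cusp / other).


No singular points in the scanned grid; C is smooth there.

Compute partial derivatives:
  f_x = -4*x - 3.
  f_y = 1.
f_y = 1 is a nonzero constant, so f_y never vanishes: no point (x, y) can satisfy f = f_x = f_y = 0. In particular no (x, y) ∈ {−4, ..., 4}² is singular; the curve is smooth.


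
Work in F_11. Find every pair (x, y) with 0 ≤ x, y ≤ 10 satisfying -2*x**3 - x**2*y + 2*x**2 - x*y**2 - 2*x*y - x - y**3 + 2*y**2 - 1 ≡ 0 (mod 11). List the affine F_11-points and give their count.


Affine F_11-points: {(0, 1), (0, 4), (0, 8), (2, 0), (2, 5), (2, 6), (3, 3), (4, 2), (4, 5), (9, 2), (9, 5), (9, 8), (10, 8), (10, 9)}; count = 14.

For each of the 121 pairs (x, y) ∈ F_11², evaluate f(x, y) mod 11. Record the zeros.
  x = 0: [0↦10, 1↦0, 2↦10, 3↦1, 4↦0, 5↦1, 6↦9, 7↦7, 8↦0, 9↦4, 10↦2]  zeros at y ∈ {1, 4, 8}
  x = 1: [0↦9, 1↦6, 2↦10, 3↦4, 4↦4, 5↦4, 6↦9, 7↦2, 8↦10, 9↦5, 10↦3]  zeros at y ∈ ∅
  x = 2: [0↦0, 1↦2, 2↦9, 3↦4, 4↦3, 5↦0, 6↦0, 7↦8, 8↦7, 9↦2, 10↦9]  zeros at y ∈ {0, 5, 6}
  x = 3: [0↦4, 1↦9, 2↦6, 3↦0, 4↦7, 5↦10, 6↦3, 7↦2, 8↦1, 9↦5, 10↦8]  zeros at y ∈ {3}
  x = 4: [0↦9, 1↦4, 2↦0, 3↦2, 4↦4, 5↦0, 6↦6, 7↦5, 8↦2, 9↦2, 10↦10]  zeros at y ∈ {2, 5}
  x = 5: [0↦3, 1↦8, 2↦1, 3↦9, 4↦4, 5↦2, 6↦8, 7↦5, 8↦9, 9↦3, 10↦3]  zeros at y ∈ ∅
  x = 6: [0↦7, 1↦9, 2↦8, 3↦9, 4↦6, 5↦4, 6↦8, 7↦1, 8↦10, 9↦7, 10↦8]  zeros at y ∈ ∅
  x = 7: [0↦9, 1↦6, 2↦9, 3↦1, 4↦9, 5↦5, 6↦5, 7↦3, 8↦4, 9↦2, 10↦2]  zeros at y ∈ ∅
  x = 8: [0↦8, 1↦9, 2↦3, 3↦6, 4↦1, 5↦4, 6↦9, 7↦10, 8↦1, 9↦9, 10↦6]  zeros at y ∈ ∅
  x = 9: [0↦3, 1↦6, 2↦0, 3↦1, 4↦3, 5↦0, 6↦8, 7↦10, 8↦0, 9↦5, 10↦8]  zeros at y ∈ {2, 5, 8}
  x = 10: [0↦4, 1↦7, 2↦10, 3↦7, 4↦3, 5↦3, 6↦1, 7↦2, 8↦0, 9↦0, 10↦7]  zeros at y ∈ {8, 9}
Collecting zeros: affine points = {(0, 1), (0, 4), (0, 8), (2, 0), (2, 5), (2, 6), (3, 3), (4, 2), (4, 5), (9, 2), (9, 5), (9, 8), (10, 8), (10, 9)}.
Total count |C(F_11)_aff| = 14.


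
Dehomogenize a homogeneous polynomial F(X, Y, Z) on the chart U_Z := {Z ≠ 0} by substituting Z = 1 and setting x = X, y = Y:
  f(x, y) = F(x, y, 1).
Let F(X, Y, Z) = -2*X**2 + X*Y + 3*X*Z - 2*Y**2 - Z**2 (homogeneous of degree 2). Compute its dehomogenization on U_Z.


f(x, y) = -2*x**2 + x*y + 3*x - 2*y**2 - 1

On U_Z we set Z = 1. Each monomial c·X^i·Y^j·Z^k in F becomes c·x^i·y^j·1^k = c·x^i·y^j.
Substituting Z = 1: F(X, Y, 1) = -2*x**2 + x*y + 3*x - 2*y**2 - 1.
Note: deg(f) ≤ deg(F) = 2; strict inequality happens when F is divisible by Z (lost terms).


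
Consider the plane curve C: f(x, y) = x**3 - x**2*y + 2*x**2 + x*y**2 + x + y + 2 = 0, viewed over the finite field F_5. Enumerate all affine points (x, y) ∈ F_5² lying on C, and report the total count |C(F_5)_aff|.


Affine F_5-points: {(0, 3), (1, 2), (1, 3), (2, 0), (2, 4), (3, 0), (3, 1)}; count = 7.

For each of the 25 pairs (x, y) ∈ F_5², evaluate f(x, y) mod 5. Record the zeros.
  x = 0: [0↦2, 1↦3, 2↦4, 3↦0, 4↦1]  zeros at y ∈ {3}
  x = 1: [0↦1, 1↦2, 2↦0, 3↦0, 4↦2]  zeros at y ∈ {2, 3}
  x = 2: [0↦0, 1↦4, 2↦2, 3↦4, 4↦0]  zeros at y ∈ {0, 4}
  x = 3: [0↦0, 1↦0, 2↦1, 3↦3, 4↦1]  zeros at y ∈ {0, 1}
  x = 4: [0↦2, 1↦1, 2↦3, 3↦3, 4↦1]  zeros at y ∈ ∅
Collecting zeros: affine points = {(0, 3), (1, 2), (1, 3), (2, 0), (2, 4), (3, 0), (3, 1)}.
Total count |C(F_5)_aff| = 7.


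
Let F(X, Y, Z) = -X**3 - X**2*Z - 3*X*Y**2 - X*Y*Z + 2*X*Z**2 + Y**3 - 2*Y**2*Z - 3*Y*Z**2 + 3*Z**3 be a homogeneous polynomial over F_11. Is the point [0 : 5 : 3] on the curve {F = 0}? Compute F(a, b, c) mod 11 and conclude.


F(0,5,3) ≡ 9 (mod 11); P is NOT on the curve.

Evaluate F(0, 5, 3) term-by-term (mod 11).
  -X**3 ↦ -1·0·1·1 = 0
  -X**2*Z ↦ -1·0·1·3 = 0
  -3*X*Y**2 ↦ -3·0·25·1 = 0
  -X*Y*Z ↦ -1·0·5·3 = 0
  2*X*Z**2 ↦ 2·0·1·9 = 0
  Y**3 ↦ 1·1·125·1 = 125
  -2*Y**2*Z ↦ -2·1·25·3 = -150
  -3*Y*Z**2 ↦ -3·1·5·9 = -135
  3*Z**3 ↦ 3·1·1·27 = 81
Sum: F(0, 5, 3) = (0) + (0) + (0) + (0) + (0) + (125) + (-150) + (-135) + (81) = -79.
Reducing mod 11: -79 ≡ 9 (mod 11).
Since F(a, b, c) ≡ 9 ≠ 0 (mod 11), P does NOT lie on the curve.


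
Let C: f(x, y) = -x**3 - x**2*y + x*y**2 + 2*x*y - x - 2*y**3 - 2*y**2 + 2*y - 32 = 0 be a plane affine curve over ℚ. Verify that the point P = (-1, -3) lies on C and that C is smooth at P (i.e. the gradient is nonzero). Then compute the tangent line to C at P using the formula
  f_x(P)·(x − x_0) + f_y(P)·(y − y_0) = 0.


Tangent line at P: -7*x - 37*y - 118 = 0.

Step 1: f(-1, -3) = 0, so P lies on C.
Step 2: partial derivatives
  f_x(x, y) = -3*x**2 - 2*x*y + y**2 + 2*y - 1, f_y(x, y) = -x**2 + 2*x*y + 2*x - 6*y**2 - 4*y + 2.
  f_x(P) = -7, f_y(P) = -37 (gradient nonzero, so P is smooth).
Step 3: tangent line at P: -7·(x − -1) + -37·(y − -3) = 0.
Expanding: -7*x - 37*y - 118 = 0.


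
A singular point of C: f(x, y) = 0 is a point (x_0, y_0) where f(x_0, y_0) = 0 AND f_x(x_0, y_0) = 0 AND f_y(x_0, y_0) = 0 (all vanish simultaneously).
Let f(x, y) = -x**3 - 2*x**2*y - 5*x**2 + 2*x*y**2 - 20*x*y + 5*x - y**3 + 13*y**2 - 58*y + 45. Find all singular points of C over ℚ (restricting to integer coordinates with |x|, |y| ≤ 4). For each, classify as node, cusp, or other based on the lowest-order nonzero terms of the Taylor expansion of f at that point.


Singular points: {(-3, 2)}; classification: cusp.

Compute partial derivatives:
  f_x = -3*x**2 - 4*x*y - 10*x + 2*y**2 - 20*y + 5.
  f_y = -2*x**2 + 4*x*y - 20*x - 3*y**2 + 26*y - 58.
Scan x_0 ∈ {−4, ..., 4}. For each x_0, f_y(x_0, y) is a polynomial in y; find its integer roots y ∈ {−4, ..., 4}, then test f_x and f at those candidates.
  x = -4: f_y(-4, y) = -3*y**2 + 10*y - 10; no integer root y with |y| ≤ 4.
  x = -3: f_y(-3, y) = -3*y**2 + 14*y - 16; vanishes at y ∈ {2}. (-3, 2): f_x = 0, f = 0 — SINGULAR.
  x = -2: f_y(-2, y) = -3*y**2 + 18*y - 26; no integer root y with |y| ≤ 4.
  x = -1: f_y(-1, y) = -3*y**2 + 22*y - 40; vanishes at y ∈ {4}. (-1, 4): f_x = -20 ≠ 0.
  x = 0: f_y(0, y) = -3*y**2 + 26*y - 58; no integer root y with |y| ≤ 4.
  x = 1: f_y(1, y) = -3*y**2 + 30*y - 80; no integer root y with |y| ≤ 4.
  x = 2: f_y(2, y) = -3*y**2 + 34*y - 106; no integer root y with |y| ≤ 4.
  x = 3: f_y(3, y) = -3*y**2 + 38*y - 136; no integer root y with |y| ≤ 4.
  x = 4: f_y(4, y) = -3*y**2 + 42*y - 170; no integer root y with |y| ≤ 4.
Only singular point on the grid: (-3, 2).
Classify: substitute x = -3 + u, y = 2 + v and expand: f = -u**3 - 2*u**2*v + 2*u*v**2 - v**3 + v**2.
No constant or linear terms (consistent with a singular point). Quadratic part: v**2. Cubic part: -u**3 - 2*u**2*v + 2*u*v**2 - v**3.
The quadratic part v**2 is a perfect square, so there is a single (double) tangent line v = 0, i.e. y = 2. Restricting the cubic part to that line (v = 0) leaves -u**3 ≠ 0, so f is not divisible by v and the branch is v² ≈ u**3 to lowest order — this is a cusp.
Classification: cusp.


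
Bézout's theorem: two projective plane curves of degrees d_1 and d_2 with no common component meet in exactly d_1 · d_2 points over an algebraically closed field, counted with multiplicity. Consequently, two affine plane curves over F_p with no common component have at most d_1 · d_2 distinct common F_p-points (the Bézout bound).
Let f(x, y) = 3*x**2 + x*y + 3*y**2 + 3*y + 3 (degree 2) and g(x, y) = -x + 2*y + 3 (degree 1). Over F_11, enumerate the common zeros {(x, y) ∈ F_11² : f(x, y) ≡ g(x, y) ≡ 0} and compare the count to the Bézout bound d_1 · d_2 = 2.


Common zeros: ∅; count = 0; Bézout bound = 2.

deg(f) = 2, deg(g) = 1, so Bézout bound = 2.
Scan x ∈ F_11. For each x, list the y ∈ F_11 with f(x, y) ≡ 0 and those with g(x, y) ≡ 0 (mod 11); the common zeros in that column are the intersection.
  x = 0: f ≡ 0 at y ∈ ∅; g ≡ 0 at y ∈ {4}; common: ∅.
  x = 1: f ≡ 0 at y ∈ ∅; g ≡ 0 at y ∈ {10}; common: ∅.
  x = 2: f ≡ 0 at y ∈ ∅; g ≡ 0 at y ∈ {5}; common: ∅.
  x = 3: f ≡ 0 at y ∈ ∅; g ≡ 0 at y ∈ {0}; common: ∅.
  x = 4: f ≡ 0 at y ∈ {2, 3}; g ≡ 0 at y ∈ {6}; common: ∅.
  x = 5: f ≡ 0 at y ∈ ∅; g ≡ 0 at y ∈ {1}; common: ∅.
  x = 6: f ≡ 0 at y ∈ {3, 5}; g ≡ 0 at y ∈ {7}; common: ∅.
  x = 7: f ≡ 0 at y ∈ {5, 10}; g ≡ 0 at y ∈ {2}; common: ∅.
  x = 8: f ≡ 0 at y ∈ {1, 10}; g ≡ 0 at y ∈ {8}; common: ∅.
  x = 9: f ≡ 0 at y ∈ ∅; g ≡ 0 at y ∈ {3}; common: ∅.
  x = 10: f ≡ 0 at y ∈ {1, 2}; g ≡ 0 at y ∈ {9}; common: ∅.
Collecting: common zeros = ∅, so the count is 0.
Comparison with the Bézout bound: 0 ≤ 2 = deg(f)·deg(g), as expected for curves with no common component (the affine F_11-count falls short of the bound because intersections may lie at infinity, over extension fields, or carry multiplicity).


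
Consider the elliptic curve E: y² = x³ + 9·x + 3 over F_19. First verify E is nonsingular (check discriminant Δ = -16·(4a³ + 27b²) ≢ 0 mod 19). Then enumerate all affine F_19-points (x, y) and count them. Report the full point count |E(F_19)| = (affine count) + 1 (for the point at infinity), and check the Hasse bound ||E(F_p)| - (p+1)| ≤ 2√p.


Affine points = {(3, 0), (6, 8), (6, 11), (8, 6), (8, 13), (14, 2), (14, 17), (15, 6), (15, 13), (16, 5), (16, 14)}; affine count = 11; |E(F_19)| = 12.

Discriminant check: Δ ∝ 4a³ + 27b² = 4·9³ + 27·3² = 4·729 + 27·9 ≡ 5 (mod 19). Nonzero ⇒ E is nonsingular.
For each x ∈ F_19, compute rhs = x³ + 9·x + 3 mod 19, then count y ∈ F_19 with y² ≡ rhs.
  x = 0: rhs = 3, matching y values: none (0 points).
  x = 1: rhs = 13, matching y values: none (0 points).
  x = 2: rhs = 10, matching y values: none (0 points).
  x = 3: rhs = 0, matching y values: 0 (1 points).
  x = 4: rhs = 8, matching y values: none (0 points).
  x = 5: rhs = 2, matching y values: none (0 points).
  x = 6: rhs = 7, matching y values: 8, 11 (2 points).
  x = 7: rhs = 10, matching y values: none (0 points).
  x = 8: rhs = 17, matching y values: 6, 13 (2 points).
  x = 9: rhs = 15, matching y values: none (0 points).
  x = 10: rhs = 10, matching y values: none (0 points).
  x = 11: rhs = 8, matching y values: none (0 points).
  x = 12: rhs = 15, matching y values: none (0 points).
  x = 13: rhs = 18, matching y values: none (0 points).
  x = 14: rhs = 4, matching y values: 2, 17 (2 points).
  x = 15: rhs = 17, matching y values: 6, 13 (2 points).
  x = 16: rhs = 6, matching y values: 5, 14 (2 points).
  x = 17: rhs = 15, matching y values: none (0 points).
  x = 18: rhs = 12, matching y values: none (0 points).
Total affine count: 11.
Full point count |E(F_19)| = 11 + 1 = 12.
Hasse bound: |12 − (19+1)| = |-8| = 8 ≤ 2√19 ≈ 8.7178 ✓.


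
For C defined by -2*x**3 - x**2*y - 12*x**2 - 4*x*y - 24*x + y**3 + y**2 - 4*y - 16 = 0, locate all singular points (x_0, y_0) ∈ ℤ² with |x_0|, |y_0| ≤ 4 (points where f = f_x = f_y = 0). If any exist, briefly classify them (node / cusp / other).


Singular points: {(-2, 0)}; classification: cusp.

Compute partial derivatives:
  f_x = -6*x**2 - 2*x*y - 24*x - 4*y - 24.
  f_y = -x**2 - 4*x + 3*y**2 + 2*y - 4.
Scan x_0 ∈ {−4, ..., 4}. For each x_0, f_y(x_0, y) is a polynomial in y; find its integer roots y ∈ {−4, ..., 4}, then test f_x and f at those candidates.
  x = -4: f_y(-4, y) = 3*y**2 + 2*y - 4; no integer root y with |y| ≤ 4.
  x = -3: f_y(-3, y) = 3*y**2 + 2*y - 1; vanishes at y ∈ {-1}. (-3, -1): f_x = -8 ≠ 0.
  x = -2: f_y(-2, y) = 3*y**2 + 2*y; vanishes at y ∈ {0}. (-2, 0): f_x = 0, f = 0 — SINGULAR.
  x = -1: f_y(-1, y) = 3*y**2 + 2*y - 1; vanishes at y ∈ {-1}. (-1, -1): f_x = -4 ≠ 0.
  x = 0: f_y(0, y) = 3*y**2 + 2*y - 4; no integer root y with |y| ≤ 4.
  x = 1: f_y(1, y) = 3*y**2 + 2*y - 9; no integer root y with |y| ≤ 4.
  x = 2: f_y(2, y) = 3*y**2 + 2*y - 16; vanishes at y ∈ {2}. (2, 2): f_x = -112 ≠ 0.
  x = 3: f_y(3, y) = 3*y**2 + 2*y - 25; no integer root y with |y| ≤ 4.
  x = 4: f_y(4, y) = 3*y**2 + 2*y - 36; no integer root y with |y| ≤ 4.
Only singular point on the grid: (-2, 0).
Classify: substitute x = -2 + u, y = 0 + v and expand: f = -2*u**3 - u**2*v + v**3 + v**2.
No constant or linear terms (consistent with a singular point). Quadratic part: v**2. Cubic part: -2*u**3 - u**2*v + v**3.
The quadratic part v**2 is a perfect square, so there is a single (double) tangent line v = 0, i.e. y = 0. Restricting the cubic part to that line (v = 0) leaves -2*u**3 ≠ 0, so f is not divisible by v and the branch is v² ≈ 2*u**3 to lowest order — this is a cusp.
Classification: cusp.


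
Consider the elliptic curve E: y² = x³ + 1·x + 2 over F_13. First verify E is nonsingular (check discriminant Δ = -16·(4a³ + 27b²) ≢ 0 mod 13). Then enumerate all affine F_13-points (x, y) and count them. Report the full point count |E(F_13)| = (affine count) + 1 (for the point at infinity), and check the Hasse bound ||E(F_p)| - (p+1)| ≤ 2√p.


Affine points = {(1, 2), (1, 11), (2, 5), (2, 8), (6, 4), (6, 9), (7, 1), (7, 12), (9, 5), (9, 8), (12, 0)}; affine count = 11; |E(F_13)| = 12.

Discriminant check: Δ ∝ 4a³ + 27b² = 4·1³ + 27·2² = 4·1 + 27·4 ≡ 8 (mod 13). Nonzero ⇒ E is nonsingular.
For each x ∈ F_13, compute rhs = x³ + 1·x + 2 mod 13, then count y ∈ F_13 with y² ≡ rhs.
  x = 0: rhs = 2, matching y values: none (0 points).
  x = 1: rhs = 4, matching y values: 2, 11 (2 points).
  x = 2: rhs = 12, matching y values: 5, 8 (2 points).
  x = 3: rhs = 6, matching y values: none (0 points).
  x = 4: rhs = 5, matching y values: none (0 points).
  x = 5: rhs = 2, matching y values: none (0 points).
  x = 6: rhs = 3, matching y values: 4, 9 (2 points).
  x = 7: rhs = 1, matching y values: 1, 12 (2 points).
  x = 8: rhs = 2, matching y values: none (0 points).
  x = 9: rhs = 12, matching y values: 5, 8 (2 points).
  x = 10: rhs = 11, matching y values: none (0 points).
  x = 11: rhs = 5, matching y values: none (0 points).
  x = 12: rhs = 0, matching y values: 0 (1 points).
Total affine count: 11.
Full point count |E(F_13)| = 11 + 1 = 12.
Hasse bound: |12 − (13+1)| = |-2| = 2 ≤ 2√13 ≈ 7.2111 ✓.
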